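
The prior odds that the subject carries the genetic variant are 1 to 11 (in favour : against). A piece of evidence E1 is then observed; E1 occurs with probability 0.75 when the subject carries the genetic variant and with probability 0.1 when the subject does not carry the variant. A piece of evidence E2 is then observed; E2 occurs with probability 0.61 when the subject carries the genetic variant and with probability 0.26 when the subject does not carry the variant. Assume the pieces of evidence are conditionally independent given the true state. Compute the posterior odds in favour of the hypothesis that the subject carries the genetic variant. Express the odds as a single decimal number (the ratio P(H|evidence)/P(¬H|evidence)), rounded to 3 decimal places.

Posterior odds ≈ 1.600

Prior odds = 1/11 = 0.090909. In log-odds, ln(0.090909) = -2.3979.
Add log likelihood ratios: ln(7.5000) + ln(2.3462) = 2.8677.
Posterior log-odds = 0.46979, so posterior odds = exp(0.46979) = 1.5997.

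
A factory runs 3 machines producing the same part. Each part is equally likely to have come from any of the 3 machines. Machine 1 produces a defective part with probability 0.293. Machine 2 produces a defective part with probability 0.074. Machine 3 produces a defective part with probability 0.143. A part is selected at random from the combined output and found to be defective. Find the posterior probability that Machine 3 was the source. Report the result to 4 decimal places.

P(defective|M1) = 0.293; P(defective|M2) = 0.074; P(defective|M3) = 0.143.
Prior × likelihood for each source: 0.333333·0.293=0.09767, 0.333333·0.074=0.02467, 0.333333·0.143=0.04767. Summing gives P(defective) = 0.17000.
P(Machine 3 | defective) = 0.04767 / 0.17000 = 0.2804.

Posterior probability ≈ 0.2804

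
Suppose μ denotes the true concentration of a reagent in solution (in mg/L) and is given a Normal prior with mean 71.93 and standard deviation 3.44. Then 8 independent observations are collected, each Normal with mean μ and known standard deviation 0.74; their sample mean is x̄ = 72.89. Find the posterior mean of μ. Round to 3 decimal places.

With known σ, the Normal prior is conjugate. Weight on the data is w = (n/σ²)/(n/σ² + 1/τ₀²) = 14.6092/(14.6092+0.0845051) = 0.99425.
Posterior mean = w·x̄ + (1−w)·μ₀ = 0.99425·72.89 + 0.0057511·71.93 = 72.884.

Posterior mean ≈ 72.884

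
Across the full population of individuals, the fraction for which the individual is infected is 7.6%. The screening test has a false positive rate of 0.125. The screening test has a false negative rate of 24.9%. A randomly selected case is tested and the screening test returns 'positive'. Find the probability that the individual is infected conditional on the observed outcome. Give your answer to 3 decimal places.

P(H | E) ≈ 0.331

Let H be the event that the individual is infected. P(H) = 0.076, so P(¬H) = 0.924. With E the 'positive' result, P(E|H) = 0.751 and P(E|¬H) = 0.125.
P(E) = 0.751·0.076 + 0.125·0.924 = 0.057076 + 0.11550 = 0.17258.
By Bayes' theorem, P(H|E) = 0.057076 / 0.17258 = 0.331.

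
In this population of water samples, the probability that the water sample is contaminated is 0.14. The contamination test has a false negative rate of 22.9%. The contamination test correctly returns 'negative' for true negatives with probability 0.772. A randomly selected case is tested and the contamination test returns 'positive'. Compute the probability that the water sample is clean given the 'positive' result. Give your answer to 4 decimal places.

P(¬H | E) ≈ 0.6450

Write H for 'the water sample is contaminated'. Prior odds H:¬H = 0.14/0.86 = 0.16279. For the 'positive' outcome, the likelihood ratio is 0.771/0.228 = 3.3816.
Posterior odds = 0.16279 × 3.3816 = 0.55049, so P(H|E) = 0.55049/(1+0.55049) = 0.3550. Then P(¬H|E) = 1 − 0.3550 = 0.6450.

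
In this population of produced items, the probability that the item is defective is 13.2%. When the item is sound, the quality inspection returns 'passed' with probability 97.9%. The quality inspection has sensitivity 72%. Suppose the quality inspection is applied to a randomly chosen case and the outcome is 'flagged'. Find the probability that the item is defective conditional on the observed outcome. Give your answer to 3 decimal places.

Write H for 'the item is defective'. Prior odds H:¬H = 0.132/0.868 = 0.15207. For the 'flagged' outcome, the likelihood ratio is 0.72/0.021 = 34.286.
Posterior odds = 0.15207 × 34.286 = 5.2140, so P(H|E) = 5.2140/(1+5.2140) = 0.839.

P(H | E) ≈ 0.839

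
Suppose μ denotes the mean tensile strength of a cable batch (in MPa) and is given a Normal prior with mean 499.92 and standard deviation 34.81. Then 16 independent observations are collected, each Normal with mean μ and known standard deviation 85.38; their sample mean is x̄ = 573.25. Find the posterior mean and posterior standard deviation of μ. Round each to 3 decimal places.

Posterior mean ≈ 553.212; posterior SD ≈ 18.196

Prior precision 1/τ₀² = 1/34.81² = 0.00082526; data precision n/σ² = 16/85.38² = 0.00219486.
Posterior precision = 0.00082526 + 0.00219486 = 0.00302013, giving posterior SD = 1/√0.00302013 = 18.196.
Posterior mean = (0.00082526·499.92 + 0.00219486·573.25) / 0.00302013 = 553.212.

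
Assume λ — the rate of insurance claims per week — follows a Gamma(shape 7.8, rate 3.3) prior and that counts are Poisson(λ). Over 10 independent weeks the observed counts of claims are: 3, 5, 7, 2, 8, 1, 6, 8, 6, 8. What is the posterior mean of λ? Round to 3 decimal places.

Posterior mean ≈ 4.647

Total count ∑xᵢ = 54 over n = 10 weeks.
Gamma is conjugate to the Poisson likelihood: posterior is Gamma(shape = 7.8+54 = 61.8, rate = 3.3+10 = 13.3).
Posterior mean = shape/rate = 61.8/13.3 = 4.647.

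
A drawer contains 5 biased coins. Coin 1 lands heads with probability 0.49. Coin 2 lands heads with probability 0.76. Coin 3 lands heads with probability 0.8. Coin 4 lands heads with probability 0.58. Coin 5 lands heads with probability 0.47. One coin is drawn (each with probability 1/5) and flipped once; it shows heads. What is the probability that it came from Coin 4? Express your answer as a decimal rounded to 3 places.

Tabulate prior·likelihood by source: [1] prior 0.2, lik 0.49, product 0.09800; [2] prior 0.2, lik 0.76, product 0.1520; [3] prior 0.2, lik 0.8, product 0.1600; [4] prior 0.2, lik 0.58, product 0.1160; [5] prior 0.2, lik 0.47, product 0.09400.
Normalizing constant = 0.62000; the posterior for Coin 4 is its product over the sum, 0.1160/0.62000 = 0.187.

Posterior probability ≈ 0.187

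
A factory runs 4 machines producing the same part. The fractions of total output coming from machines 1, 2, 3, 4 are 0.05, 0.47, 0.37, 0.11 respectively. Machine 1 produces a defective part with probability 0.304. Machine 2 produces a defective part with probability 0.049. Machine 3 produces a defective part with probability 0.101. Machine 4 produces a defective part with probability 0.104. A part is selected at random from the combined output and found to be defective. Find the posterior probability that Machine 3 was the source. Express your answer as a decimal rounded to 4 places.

Posterior probability ≈ 0.4293

P(defective|M1) = 0.304; P(defective|M2) = 0.049; P(defective|M3) = 0.101; P(defective|M4) = 0.104.
Prior × likelihood for each source: 0.05·0.304=0.01520, 0.47·0.049=0.02303, 0.37·0.101=0.03737, 0.11·0.104=0.01144. Summing gives P(defective) = 0.087040.
P(Machine 3 | defective) = 0.03737 / 0.087040 = 0.4293.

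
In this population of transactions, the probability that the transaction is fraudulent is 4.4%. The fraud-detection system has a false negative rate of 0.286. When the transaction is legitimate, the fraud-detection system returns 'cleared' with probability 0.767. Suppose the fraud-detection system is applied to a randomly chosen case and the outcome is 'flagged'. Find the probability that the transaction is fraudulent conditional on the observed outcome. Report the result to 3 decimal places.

P(H | E) ≈ 0.124

Let H be the event that the transaction is fraudulent. P(H) = 0.044, so P(¬H) = 0.956. With E the 'flagged' result, P(E|H) = 0.714 and P(E|¬H) = 0.233.
P(E) = 0.714·0.044 + 0.233·0.956 = 0.031416 + 0.22275 = 0.25416.
By Bayes' theorem, P(H|E) = 0.031416 / 0.25416 = 0.124.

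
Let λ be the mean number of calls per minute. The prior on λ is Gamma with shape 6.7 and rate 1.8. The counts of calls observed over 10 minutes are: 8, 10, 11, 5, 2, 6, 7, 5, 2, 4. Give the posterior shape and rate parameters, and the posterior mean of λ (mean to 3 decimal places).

The Poisson likelihood adds the total count to the shape and the number of exposure periods to the rate. Here ∑xᵢ = 60 and n = 10, so shape 6.7→66.7 and rate 1.8→11.8.
Posterior mean = shape/rate = 66.7/11.8 = 5.653.

Posterior: Gamma(shape=66.7, rate=11.8); mean ≈ 5.653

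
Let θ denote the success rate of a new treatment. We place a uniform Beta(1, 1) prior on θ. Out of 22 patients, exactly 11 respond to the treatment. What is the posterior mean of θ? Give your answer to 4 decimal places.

The binomial likelihood is conjugate to the Beta prior: with 11 successes and 11 failures, the posterior is Beta(1+11, 1+11) = Beta(12, 12).
E[θ | data] = 12/(12+12) = 0.5000.

Posterior mean ≈ 0.5000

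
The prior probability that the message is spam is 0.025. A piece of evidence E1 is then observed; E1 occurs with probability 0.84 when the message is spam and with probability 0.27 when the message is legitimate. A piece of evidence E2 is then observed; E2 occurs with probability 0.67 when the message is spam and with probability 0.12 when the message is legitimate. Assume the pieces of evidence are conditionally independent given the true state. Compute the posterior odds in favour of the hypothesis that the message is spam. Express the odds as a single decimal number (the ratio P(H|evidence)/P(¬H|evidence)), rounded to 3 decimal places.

Prior odds = 0.025/(1−0.025) = 0.025641. In log-odds, ln(0.025641) = -3.6636.
Add log likelihood ratios: ln(3.1111) + ln(5.5833) = 2.8548.
Posterior log-odds = -0.80880, so posterior odds = exp(-0.80880) = 0.44539.

Posterior odds ≈ 0.445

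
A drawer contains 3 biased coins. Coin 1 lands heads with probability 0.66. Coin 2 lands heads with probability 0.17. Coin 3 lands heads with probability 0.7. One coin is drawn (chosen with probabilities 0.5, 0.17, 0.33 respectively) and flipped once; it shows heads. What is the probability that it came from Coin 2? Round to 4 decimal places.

Posterior probability ≈ 0.0490

Tabulate prior·likelihood by source: [1] prior 0.5, lik 0.66, product 0.3300; [2] prior 0.17, lik 0.17, product 0.02890; [3] prior 0.33, lik 0.7, product 0.2310.
Normalizing constant = 0.58990; the posterior for Coin 2 is its product over the sum, 0.02890/0.58990 = 0.0490.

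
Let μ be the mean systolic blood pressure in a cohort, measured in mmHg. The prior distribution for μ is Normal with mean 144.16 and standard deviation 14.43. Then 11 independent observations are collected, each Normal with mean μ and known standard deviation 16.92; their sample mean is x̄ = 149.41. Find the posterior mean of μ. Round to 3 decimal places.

Prior precision 1/τ₀² = 1/14.43² = 0.00480250; data precision n/σ² = 11/16.92² = 0.0384231.
Posterior precision = 0.00480250 + 0.0384231 = 0.0432256.
Posterior mean = (0.00480250·144.16 + 0.0384231·149.41) / 0.0432256 = 148.827.

Posterior mean ≈ 148.827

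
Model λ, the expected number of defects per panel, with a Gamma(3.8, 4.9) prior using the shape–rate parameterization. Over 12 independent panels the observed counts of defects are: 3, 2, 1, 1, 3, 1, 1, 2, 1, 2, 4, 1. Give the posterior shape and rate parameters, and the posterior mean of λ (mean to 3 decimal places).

Posterior: Gamma(shape=25.8, rate=16.9); mean ≈ 1.527

The Poisson likelihood adds the total count to the shape and the number of exposure periods to the rate. Here ∑xᵢ = 22 and n = 12, so shape 3.8→25.8 and rate 4.9→16.9.
E[λ | data] = 25.8/16.9 = 1.527.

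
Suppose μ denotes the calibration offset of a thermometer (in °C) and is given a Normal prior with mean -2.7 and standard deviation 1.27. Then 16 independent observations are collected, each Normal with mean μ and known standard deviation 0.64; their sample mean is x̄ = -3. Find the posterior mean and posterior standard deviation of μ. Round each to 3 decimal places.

Posterior mean ≈ -2.995; posterior SD ≈ 0.159

With known σ, the Normal prior is conjugate. Weight on the data is w = (n/σ²)/(n/σ² + 1/τ₀²) = 39.0625/(39.0625+0.620001) = 0.98438.
Posterior mean = w·x̄ + (1−w)·μ₀ = 0.98438·-3 + 0.015624·-2.7 = -2.995. Posterior variance = 1/(39.0625+0.620001) = 0.0252000, so SD = 0.159.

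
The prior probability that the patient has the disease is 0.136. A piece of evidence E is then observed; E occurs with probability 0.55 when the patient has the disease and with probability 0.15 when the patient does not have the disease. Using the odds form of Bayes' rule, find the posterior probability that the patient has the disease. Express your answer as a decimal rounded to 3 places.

Posterior probability ≈ 0.366

Prior odds = 0.136/(1−0.136) = 0.15741.
Likelihood ratio for E = 0.55/0.15 = 3.6667.
Posterior odds = prior odds × LR = 0.57716.
Posterior probability = odds/(1+odds) = 0.57716/1.5772 = 0.366.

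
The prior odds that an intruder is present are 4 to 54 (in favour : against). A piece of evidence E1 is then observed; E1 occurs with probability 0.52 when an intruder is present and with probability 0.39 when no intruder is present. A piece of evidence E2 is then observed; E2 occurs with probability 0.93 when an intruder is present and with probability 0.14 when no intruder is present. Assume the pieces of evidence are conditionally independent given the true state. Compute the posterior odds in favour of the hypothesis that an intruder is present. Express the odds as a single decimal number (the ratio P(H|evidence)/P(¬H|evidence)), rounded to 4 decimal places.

Prior odds = 4/54 = 0.074074. In log-odds, ln(0.074074) = -2.6027.
Add log likelihood ratios: ln(1.3333) + ln(6.6429) = 2.1812.
Posterior log-odds = -0.42147, so posterior odds = exp(-0.42147) = 0.65608.

Posterior odds ≈ 0.6561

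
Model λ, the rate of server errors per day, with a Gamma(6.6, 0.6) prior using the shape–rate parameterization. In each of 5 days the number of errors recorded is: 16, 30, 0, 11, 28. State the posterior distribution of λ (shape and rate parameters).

Posterior: Gamma(shape=91.6, rate=5.6)

The Poisson likelihood adds the total count to the shape and the number of exposure periods to the rate. Here ∑xᵢ = 85 and n = 5, so shape 6.6→91.6 and rate 0.6→5.6.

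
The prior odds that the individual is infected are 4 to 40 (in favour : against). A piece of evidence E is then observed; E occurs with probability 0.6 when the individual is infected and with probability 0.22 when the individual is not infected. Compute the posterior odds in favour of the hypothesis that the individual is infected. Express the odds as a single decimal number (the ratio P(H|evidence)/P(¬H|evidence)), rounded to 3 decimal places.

Prior odds = 4/40 = 0.10000. In log-odds, ln(0.10000) = -2.3026.
Add log likelihood ratio: ln(2.7273) = 1.0033.
Posterior log-odds = -1.2993, so posterior odds = exp(-1.2993) = 0.27273.

Posterior odds ≈ 0.273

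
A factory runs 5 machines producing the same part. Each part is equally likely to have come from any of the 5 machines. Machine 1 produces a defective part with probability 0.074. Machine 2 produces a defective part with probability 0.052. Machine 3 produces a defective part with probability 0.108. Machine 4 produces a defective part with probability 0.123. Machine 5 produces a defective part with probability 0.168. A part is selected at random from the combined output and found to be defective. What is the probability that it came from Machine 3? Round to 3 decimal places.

Posterior probability ≈ 0.206

Tabulate prior·likelihood by source: [1] prior 0.2, lik 0.074, product 0.01480; [2] prior 0.2, lik 0.052, product 0.01040; [3] prior 0.2, lik 0.108, product 0.02160; [4] prior 0.2, lik 0.123, product 0.02460; [5] prior 0.2, lik 0.168, product 0.03360.
Normalizing constant = 0.10500; the posterior for Machine 3 is its product over the sum, 0.02160/0.10500 = 0.206.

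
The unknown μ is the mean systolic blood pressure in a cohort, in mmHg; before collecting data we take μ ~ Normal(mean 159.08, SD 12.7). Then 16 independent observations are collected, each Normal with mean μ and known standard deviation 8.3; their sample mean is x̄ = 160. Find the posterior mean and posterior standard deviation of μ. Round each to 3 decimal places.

Prior precision 1/τ₀² = 1/12.7² = 0.00620001; data precision n/σ² = 16/8.3² = 0.232254.
Posterior precision = 0.00620001 + 0.232254 = 0.238454, giving posterior SD = 1/√0.238454 = 2.048.
Posterior mean = (0.00620001·159.08 + 0.232254·160) / 0.238454 = 159.976.

Posterior mean ≈ 159.976; posterior SD ≈ 2.048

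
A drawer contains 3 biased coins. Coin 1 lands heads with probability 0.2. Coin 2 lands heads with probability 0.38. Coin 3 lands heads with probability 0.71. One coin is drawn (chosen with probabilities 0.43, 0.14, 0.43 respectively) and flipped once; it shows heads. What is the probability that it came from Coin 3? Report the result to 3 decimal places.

Tabulate prior·likelihood by source: [1] prior 0.43, lik 0.2, product 0.08600; [2] prior 0.14, lik 0.38, product 0.05320; [3] prior 0.43, lik 0.71, product 0.3053.
Normalizing constant = 0.44450; the posterior for Coin 3 is its product over the sum, 0.3053/0.44450 = 0.687.

Posterior probability ≈ 0.687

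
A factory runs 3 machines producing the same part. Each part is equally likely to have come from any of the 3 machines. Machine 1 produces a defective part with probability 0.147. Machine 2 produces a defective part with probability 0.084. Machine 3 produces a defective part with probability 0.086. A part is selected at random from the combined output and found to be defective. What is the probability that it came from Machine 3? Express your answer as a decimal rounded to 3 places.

P(defective|M1) = 0.147; P(defective|M2) = 0.084; P(defective|M3) = 0.086.
Prior × likelihood for each source: 0.333333·0.147=0.04900, 0.333333·0.084=0.02800, 0.333333·0.086=0.02867. Summing gives P(defective) = 0.10567.
P(Machine 3 | defective) = 0.02867 / 0.10567 = 0.271.

Posterior probability ≈ 0.271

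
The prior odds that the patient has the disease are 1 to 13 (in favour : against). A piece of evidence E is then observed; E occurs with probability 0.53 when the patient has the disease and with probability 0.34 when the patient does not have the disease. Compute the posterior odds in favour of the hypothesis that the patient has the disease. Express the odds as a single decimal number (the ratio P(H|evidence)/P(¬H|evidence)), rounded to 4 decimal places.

Prior odds = 1/13 = 0.076923.
Likelihood ratio for E = 0.53/0.34 = 1.5588.
Posterior odds = prior odds × LR = 0.11991.

Posterior odds ≈ 0.1199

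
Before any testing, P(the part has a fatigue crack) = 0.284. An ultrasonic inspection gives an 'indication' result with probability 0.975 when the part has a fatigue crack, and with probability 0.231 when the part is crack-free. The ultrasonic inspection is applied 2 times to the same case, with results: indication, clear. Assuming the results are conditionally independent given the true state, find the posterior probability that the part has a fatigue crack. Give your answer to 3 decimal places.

Let H be the event that the part has a fatigue crack; start with P(H) = 0.284. P('indication'|H) = 0.975, P('indication'|¬H) = 0.231.
Update on result 1 ('indication'): P(H) ← 0.975·0.2840 / (0.975·0.2840 + 0.231·0.7160) = 0.27690/0.44230 = 0.6261.
Update on result 2 ('clear'): P(H) ← 0.025·0.6261 / (0.025·0.6261 + 0.769·0.3739) = 0.015651/0.30322 = 0.0516.

Posterior P(H) ≈ 0.052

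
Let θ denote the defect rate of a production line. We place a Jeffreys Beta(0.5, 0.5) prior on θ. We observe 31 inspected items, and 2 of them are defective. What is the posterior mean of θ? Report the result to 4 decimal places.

Posterior mean ≈ 0.0781

The binomial likelihood is conjugate to the Beta prior: with 2 successes and 29 failures, the posterior is Beta(0.5+2, 0.5+29) = Beta(2.5, 29.5).
E[θ | data] = 2.5/(2.5+29.5) = 0.0781.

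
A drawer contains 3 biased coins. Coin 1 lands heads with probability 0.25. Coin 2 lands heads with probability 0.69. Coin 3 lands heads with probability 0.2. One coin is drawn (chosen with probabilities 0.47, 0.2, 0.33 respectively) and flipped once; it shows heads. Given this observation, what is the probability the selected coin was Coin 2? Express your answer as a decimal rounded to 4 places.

Tabulate prior·likelihood by source: [1] prior 0.47, lik 0.25, product 0.1175; [2] prior 0.2, lik 0.69, product 0.1380; [3] prior 0.33, lik 0.2, product 0.06600.
Normalizing constant = 0.32150; the posterior for Coin 2 is its product over the sum, 0.1380/0.32150 = 0.4292.

Posterior probability ≈ 0.4292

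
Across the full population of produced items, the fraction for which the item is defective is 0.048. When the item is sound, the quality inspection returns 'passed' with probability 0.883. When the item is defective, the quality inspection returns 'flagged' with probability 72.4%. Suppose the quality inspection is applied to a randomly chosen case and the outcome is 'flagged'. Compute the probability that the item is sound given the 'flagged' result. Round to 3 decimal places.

P(¬H | E) ≈ 0.762

Write H for 'the item is defective'. Prior odds H:¬H = 0.048/0.952 = 0.050420. For the 'flagged' outcome, the likelihood ratio is 0.724/0.117 = 6.1880.
Posterior odds = 0.050420 × 6.1880 = 0.31200, so P(H|E) = 0.31200/(1+0.31200) = 0.238. Then P(¬H|E) = 1 − 0.238 = 0.762.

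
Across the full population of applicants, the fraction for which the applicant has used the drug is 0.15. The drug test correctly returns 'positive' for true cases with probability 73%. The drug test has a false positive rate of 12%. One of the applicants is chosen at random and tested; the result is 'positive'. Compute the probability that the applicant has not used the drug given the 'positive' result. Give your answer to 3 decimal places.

Write H for 'the applicant has used the drug'. Prior odds H:¬H = 0.15/0.85 = 0.17647. For the 'positive' outcome, the likelihood ratio is 0.73/0.12 = 6.0833.
Posterior odds = 0.17647 × 6.0833 = 1.0735, so P(H|E) = 1.0735/(1+1.0735) = 0.518. Then P(¬H|E) = 1 − 0.518 = 0.482.

P(¬H | E) ≈ 0.482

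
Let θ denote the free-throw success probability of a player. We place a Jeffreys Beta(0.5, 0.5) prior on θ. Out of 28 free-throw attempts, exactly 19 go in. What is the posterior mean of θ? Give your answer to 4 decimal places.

Posterior mean ≈ 0.6724

The binomial likelihood is conjugate to the Beta prior: with 19 successes and 9 failures, the posterior is Beta(0.5+19, 0.5+9) = Beta(19.5, 9.5).
Posterior mean = α/(α+β) = 19.5/29 = 0.6724.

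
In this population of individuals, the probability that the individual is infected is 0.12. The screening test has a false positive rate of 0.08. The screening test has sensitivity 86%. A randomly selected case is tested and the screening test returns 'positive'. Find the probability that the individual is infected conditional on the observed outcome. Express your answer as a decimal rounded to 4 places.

P(H | E) ≈ 0.5945

Let H be the event that the individual is infected. P(H) = 0.12, so P(¬H) = 0.88. With E the 'positive' result, P(E|H) = 0.86 and P(E|¬H) = 0.08.
P(E) = 0.86·0.12 + 0.08·0.88 = 0.10320 + 0.070400 = 0.17360.
By Bayes' theorem, P(H|E) = 0.10320 / 0.17360 = 0.5945.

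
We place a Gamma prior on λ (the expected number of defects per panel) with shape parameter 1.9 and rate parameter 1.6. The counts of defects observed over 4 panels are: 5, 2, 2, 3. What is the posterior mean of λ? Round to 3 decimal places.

Total count ∑xᵢ = 12 over n = 4 panels.
Gamma is conjugate to the Poisson likelihood: posterior is Gamma(shape = 1.9+12 = 13.9, rate = 1.6+4 = 5.6).
E[λ | data] = 13.9/5.6 = 2.482.

Posterior mean ≈ 2.482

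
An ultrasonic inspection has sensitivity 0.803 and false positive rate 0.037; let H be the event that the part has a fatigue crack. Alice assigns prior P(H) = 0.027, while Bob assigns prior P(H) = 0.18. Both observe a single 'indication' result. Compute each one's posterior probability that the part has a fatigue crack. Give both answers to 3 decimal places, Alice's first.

Alice: 0.376; Bob: 0.827

P('+'|H) = 0.803, P('+'|¬H) = 0.037.
Alice: numerator 0.803·0.027 = 0.021681; evidence = 0.021681+0.037·0.973 = 0.057682; posterior = 0.376.
Bob: numerator 0.803·0.18 = 0.14454; evidence = 0.14454+0.037·0.82 = 0.17488; posterior = 0.827.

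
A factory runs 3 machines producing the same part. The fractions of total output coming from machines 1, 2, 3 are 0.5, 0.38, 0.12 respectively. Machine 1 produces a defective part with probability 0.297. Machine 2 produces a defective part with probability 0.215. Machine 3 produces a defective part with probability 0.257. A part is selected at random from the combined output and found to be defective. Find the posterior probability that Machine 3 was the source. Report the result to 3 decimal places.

P(defective|M1) = 0.297; P(defective|M2) = 0.215; P(defective|M3) = 0.257.
Prior × likelihood for each source: 0.5·0.297=0.1485, 0.38·0.215=0.08170, 0.12·0.257=0.03084. Summing gives P(defective) = 0.26104.
P(Machine 3 | defective) = 0.03084 / 0.26104 = 0.118.

Posterior probability ≈ 0.118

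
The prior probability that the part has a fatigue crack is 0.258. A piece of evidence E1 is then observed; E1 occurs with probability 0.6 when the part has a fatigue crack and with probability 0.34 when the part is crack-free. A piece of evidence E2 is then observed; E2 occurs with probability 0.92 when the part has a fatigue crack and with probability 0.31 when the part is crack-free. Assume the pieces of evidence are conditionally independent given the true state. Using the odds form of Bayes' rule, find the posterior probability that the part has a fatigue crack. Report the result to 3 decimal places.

Prior odds = 0.258/(1−0.258) = 0.34771. In log-odds, ln(0.34771) = -1.0564.
Add log likelihood ratios: ln(1.7647) + ln(2.9677) = 1.6558.
Posterior log-odds = 0.59940, so posterior odds = exp(0.59940) = 1.8210. Converting, P(H|E) = 1.8210/2.8210 = 0.646.

Posterior probability ≈ 0.646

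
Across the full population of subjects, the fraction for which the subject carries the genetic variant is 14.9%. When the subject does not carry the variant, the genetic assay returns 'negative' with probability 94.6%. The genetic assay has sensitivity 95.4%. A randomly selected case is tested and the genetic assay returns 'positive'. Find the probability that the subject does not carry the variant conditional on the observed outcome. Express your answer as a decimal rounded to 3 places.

P(¬H | E) ≈ 0.244

Write H for 'the subject carries the genetic variant'. Prior odds H:¬H = 0.149/0.851 = 0.17509. For the 'positive' outcome, the likelihood ratio is 0.954/0.054 = 17.667.
Posterior odds = 0.17509 × 17.667 = 3.0932, so P(H|E) = 3.0932/(1+3.0932) = 0.756. Then P(¬H|E) = 1 − 0.756 = 0.244.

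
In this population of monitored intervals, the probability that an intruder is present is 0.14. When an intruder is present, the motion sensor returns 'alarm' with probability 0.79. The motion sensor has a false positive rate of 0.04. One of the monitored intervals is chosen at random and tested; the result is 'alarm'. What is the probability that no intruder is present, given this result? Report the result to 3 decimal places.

P(¬H | E) ≈ 0.237

Let H be the event that an intruder is present. P(H) = 0.14, so P(¬H) = 0.86. With E the 'alarm' result, P(E|H) = 0.79 and P(E|¬H) = 0.04.
P(E) = 0.79·0.14 + 0.04·0.86 = 0.11060 + 0.034400 = 0.14500.
By Bayes' theorem, P(H|E) = 0.11060 / 0.14500 = 0.763. Hence P(¬H|E) = 1 − 0.763 = 0.237.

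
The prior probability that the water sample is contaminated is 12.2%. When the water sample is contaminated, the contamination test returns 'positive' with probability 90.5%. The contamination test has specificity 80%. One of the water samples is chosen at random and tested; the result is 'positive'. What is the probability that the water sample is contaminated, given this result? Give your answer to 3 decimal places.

Let H be the event that the water sample is contaminated. P(H) = 0.122, so P(¬H) = 0.878. With E the 'positive' result, P(E|H) = 0.905 and P(E|¬H) = 0.2.
P(E) = 0.905·0.122 + 0.2·0.878 = 0.11041 + 0.17560 = 0.28601.
By Bayes' theorem, P(H|E) = 0.11041 / 0.28601 = 0.386.

P(H | E) ≈ 0.386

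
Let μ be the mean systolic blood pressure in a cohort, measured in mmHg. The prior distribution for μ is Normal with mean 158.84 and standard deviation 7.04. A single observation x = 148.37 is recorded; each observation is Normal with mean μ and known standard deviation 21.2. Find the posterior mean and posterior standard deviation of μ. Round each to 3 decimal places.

With known σ, the Normal prior is conjugate. Weight on the data is w = (n/σ²)/(n/σ² + 1/τ₀²) = 0.00222499/(0.00222499+0.0201769) = 0.099322.
Posterior mean = w·x̄ + (1−w)·μ₀ = 0.099322·148.37 + 0.90068·158.84 = 157.800. Posterior variance = 1/(0.00222499+0.0201769) = 44.6391, so SD = 6.681.

Posterior mean ≈ 157.800; posterior SD ≈ 6.681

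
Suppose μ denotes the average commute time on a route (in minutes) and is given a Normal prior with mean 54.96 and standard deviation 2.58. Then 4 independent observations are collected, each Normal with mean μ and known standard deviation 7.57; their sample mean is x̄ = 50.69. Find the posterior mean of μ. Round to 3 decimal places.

Posterior mean ≈ 53.605

Prior precision 1/τ₀² = 1/2.58² = 0.150231; data precision n/σ² = 4/7.57² = 0.0698021.
Posterior precision = 0.150231 + 0.0698021 = 0.220033.
Posterior mean = (0.150231·54.96 + 0.0698021·50.69) / 0.220033 = 53.605.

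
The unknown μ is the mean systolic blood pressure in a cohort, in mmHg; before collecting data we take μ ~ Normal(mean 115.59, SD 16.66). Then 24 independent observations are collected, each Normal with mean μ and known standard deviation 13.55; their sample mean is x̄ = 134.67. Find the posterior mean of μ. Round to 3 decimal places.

Prior precision 1/τ₀² = 1/16.66² = 0.00360288; data precision n/σ² = 24/13.55² = 0.130717.
Posterior precision = 0.00360288 + 0.130717 = 0.134320.
Posterior mean = (0.00360288·115.59 + 0.130717·134.67) / 0.134320 = 134.158.

Posterior mean ≈ 134.158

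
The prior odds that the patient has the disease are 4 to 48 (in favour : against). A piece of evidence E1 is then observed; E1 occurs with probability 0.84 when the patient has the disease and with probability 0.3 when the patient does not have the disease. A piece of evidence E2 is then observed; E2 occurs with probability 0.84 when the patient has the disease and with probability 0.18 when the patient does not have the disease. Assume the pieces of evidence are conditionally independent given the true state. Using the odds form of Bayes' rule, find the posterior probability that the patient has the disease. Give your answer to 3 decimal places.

Posterior probability ≈ 0.521

Prior odds = 4/48 = 0.083333. In log-odds, ln(0.083333) = -2.4849.
Add log likelihood ratios: ln(2.8000) + ln(4.6667) = 2.5701.
Posterior log-odds = 0.085158, so posterior odds = exp(0.085158) = 1.0889. Converting, P(H|E) = 1.0889/2.0889 = 0.521.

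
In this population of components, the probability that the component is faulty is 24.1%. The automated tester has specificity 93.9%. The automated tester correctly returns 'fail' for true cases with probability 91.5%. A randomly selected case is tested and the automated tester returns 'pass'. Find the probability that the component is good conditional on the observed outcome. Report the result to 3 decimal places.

Let H be the event that the component is faulty. P(H) = 0.241, so P(¬H) = 0.759. With E the 'pass' result, P(E|H) = 0.085 and P(E|¬H) = 0.939.
P(E) = 0.085·0.241 + 0.939·0.759 = 0.020485 + 0.71270 = 0.73319.
By Bayes' theorem, P(H|E) = 0.020485 / 0.73319 = 0.028. Hence P(¬H|E) = 1 − 0.028 = 0.972.

P(¬H | E) ≈ 0.972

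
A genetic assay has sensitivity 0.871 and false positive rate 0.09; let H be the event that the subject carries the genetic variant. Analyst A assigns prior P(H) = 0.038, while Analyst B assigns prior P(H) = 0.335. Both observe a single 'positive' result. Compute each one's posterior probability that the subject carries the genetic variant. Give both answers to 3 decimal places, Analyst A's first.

Analyst A: 0.277; Analyst B: 0.830

The likelihood ratio for a 'positive' result is 0.871/0.09 = 9.6778.
Analyst A: prior odds 0.038/0.962 = 0.039501; posterior odds 0.38228; posterior probability 0.277.
Analyst B: prior odds 0.335/0.665 = 0.50376; posterior odds 4.8753; posterior probability 0.830.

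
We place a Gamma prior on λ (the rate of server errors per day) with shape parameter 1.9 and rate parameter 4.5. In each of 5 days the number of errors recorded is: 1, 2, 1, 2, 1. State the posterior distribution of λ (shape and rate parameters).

Total count ∑xᵢ = 7 over n = 5 days.
Gamma is conjugate to the Poisson likelihood: posterior is Gamma(shape = 1.9+7 = 8.9, rate = 4.5+5 = 9.5).

Posterior: Gamma(shape=8.9, rate=9.5)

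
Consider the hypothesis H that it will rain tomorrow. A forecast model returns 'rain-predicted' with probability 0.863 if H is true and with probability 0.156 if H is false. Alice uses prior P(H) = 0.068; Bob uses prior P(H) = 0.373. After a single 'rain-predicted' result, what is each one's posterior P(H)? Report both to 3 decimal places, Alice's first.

The likelihood ratio for a 'rain-predicted' result is 0.863/0.156 = 5.5321.
Alice: prior odds 0.068/0.932 = 0.072961; posterior odds 0.40363; posterior probability 0.288.
Bob: prior odds 0.373/0.627 = 0.59490; posterior odds 3.2910; posterior probability 0.767.

Alice: 0.288; Bob: 0.767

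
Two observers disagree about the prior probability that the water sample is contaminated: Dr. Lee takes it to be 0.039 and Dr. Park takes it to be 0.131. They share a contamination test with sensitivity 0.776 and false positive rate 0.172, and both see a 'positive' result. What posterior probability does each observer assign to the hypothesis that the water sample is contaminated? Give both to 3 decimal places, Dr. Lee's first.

P('+'|H) = 0.776, P('+'|¬H) = 0.172.
Dr. Lee: numerator 0.776·0.039 = 0.030264; evidence = 0.030264+0.172·0.961 = 0.19556; posterior = 0.155.
Dr. Park: numerator 0.776·0.131 = 0.10166; evidence = 0.10166+0.172·0.869 = 0.25112; posterior = 0.405.

Dr. Lee: 0.155; Dr. Park: 0.405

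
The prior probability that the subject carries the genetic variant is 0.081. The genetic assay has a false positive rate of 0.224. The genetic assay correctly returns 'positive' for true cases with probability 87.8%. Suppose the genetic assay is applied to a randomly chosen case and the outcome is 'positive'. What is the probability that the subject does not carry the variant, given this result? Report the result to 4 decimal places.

Write H for 'the subject carries the genetic variant'. Prior odds H:¬H = 0.081/0.919 = 0.088139. For the 'positive' outcome, the likelihood ratio is 0.878/0.224 = 3.9196.
Posterior odds = 0.088139 × 3.9196 = 0.34547, so P(H|E) = 0.34547/(1+0.34547) = 0.2568. Then P(¬H|E) = 1 − 0.2568 = 0.7432.

P(¬H | E) ≈ 0.7432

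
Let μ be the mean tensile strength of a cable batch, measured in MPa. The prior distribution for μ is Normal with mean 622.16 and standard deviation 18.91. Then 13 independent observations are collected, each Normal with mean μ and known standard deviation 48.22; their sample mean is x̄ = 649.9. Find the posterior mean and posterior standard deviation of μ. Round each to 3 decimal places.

Posterior mean ≈ 640.651; posterior SD ≈ 10.919

With known σ, the Normal prior is conjugate. Weight on the data is w = (n/σ²)/(n/σ² + 1/τ₀²) = 0.00559099/(0.00559099+0.00279651) = 0.66659.
Posterior mean = w·x̄ + (1−w)·μ₀ = 0.66659·649.9 + 0.33341·622.16 = 640.651. Posterior variance = 1/(0.00559099+0.00279651) = 119.225, so SD = 10.919.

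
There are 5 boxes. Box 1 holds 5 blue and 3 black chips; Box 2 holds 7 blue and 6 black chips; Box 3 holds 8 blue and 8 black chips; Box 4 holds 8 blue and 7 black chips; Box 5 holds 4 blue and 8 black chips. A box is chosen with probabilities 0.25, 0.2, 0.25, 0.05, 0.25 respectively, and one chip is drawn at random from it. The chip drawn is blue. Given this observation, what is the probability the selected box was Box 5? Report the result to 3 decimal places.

Posterior probability ≈ 0.167

Tabulate prior·likelihood by source: [1] prior 0.25, lik 0.625, product 0.1562; [2] prior 0.2, lik 0.5385, product 0.1077; [3] prior 0.25, lik 0.5, product 0.1250; [4] prior 0.05, lik 0.5333, product 0.02667; [5] prior 0.25, lik 0.3333, product 0.08333.
Normalizing constant = 0.49894; the posterior for Box 5 is its product over the sum, 0.08333/0.49894 = 0.167.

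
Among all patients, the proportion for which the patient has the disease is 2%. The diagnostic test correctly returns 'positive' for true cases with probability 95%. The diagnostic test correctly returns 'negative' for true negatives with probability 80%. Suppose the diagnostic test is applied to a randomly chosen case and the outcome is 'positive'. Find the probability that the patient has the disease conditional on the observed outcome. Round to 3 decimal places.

P(H | E) ≈ 0.088

Write H for 'the patient has the disease'. Prior odds H:¬H = 0.02/0.98 = 0.020408. For the 'positive' outcome, the likelihood ratio is 0.95/0.2 = 4.7500.
Posterior odds = 0.020408 × 4.7500 = 0.096939, so P(H|E) = 0.096939/(1+0.096939) = 0.088.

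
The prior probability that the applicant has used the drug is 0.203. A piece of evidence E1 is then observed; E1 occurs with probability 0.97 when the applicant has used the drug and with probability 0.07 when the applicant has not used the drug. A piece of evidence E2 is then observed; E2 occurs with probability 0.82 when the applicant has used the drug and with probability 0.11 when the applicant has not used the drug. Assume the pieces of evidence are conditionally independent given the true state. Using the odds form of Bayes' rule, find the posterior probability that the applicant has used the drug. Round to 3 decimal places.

Prior odds = 0.203/(1−0.203) = 0.25471.
Likelihood ratio for E1 = 0.97/0.07 = 13.857.
Likelihood ratio for E2 = 0.82/0.11 = 7.4545.
Posterior odds = prior odds × LR₁ × LR₂ = 26.311.
Posterior probability = odds/(1+odds) = 26.311/27.311 = 0.963.

Posterior probability ≈ 0.963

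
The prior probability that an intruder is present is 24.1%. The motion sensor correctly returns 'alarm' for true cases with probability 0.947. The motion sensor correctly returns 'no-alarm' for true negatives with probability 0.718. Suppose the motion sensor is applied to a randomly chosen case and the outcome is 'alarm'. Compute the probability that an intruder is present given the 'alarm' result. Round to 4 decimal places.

P(H | E) ≈ 0.5160

Let H be the event that an intruder is present. P(H) = 0.241, so P(¬H) = 0.759. With E the 'alarm' result, P(E|H) = 0.947 and P(E|¬H) = 0.282.
P(E) = 0.947·0.241 + 0.282·0.759 = 0.22823 + 0.21404 = 0.44226.
By Bayes' theorem, P(H|E) = 0.22823 / 0.44226 = 0.5160.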